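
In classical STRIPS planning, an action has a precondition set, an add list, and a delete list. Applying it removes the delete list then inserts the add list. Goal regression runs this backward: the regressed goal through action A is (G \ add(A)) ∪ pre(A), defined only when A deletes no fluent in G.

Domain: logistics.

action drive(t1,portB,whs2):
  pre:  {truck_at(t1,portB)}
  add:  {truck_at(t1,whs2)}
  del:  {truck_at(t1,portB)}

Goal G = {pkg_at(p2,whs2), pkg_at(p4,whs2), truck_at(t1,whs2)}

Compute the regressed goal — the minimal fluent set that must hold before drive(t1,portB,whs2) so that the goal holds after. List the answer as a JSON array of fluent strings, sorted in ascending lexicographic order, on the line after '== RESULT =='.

Compute (G \ add) ∪ pre:
  G ∩ del = {}  (empty — regression defined)
  G \ add = {pkg_at(p2,whs2), pkg_at(p4,whs2), truck_at(t1,whs2)} \ {truck_at(t1,whs2)} = {pkg_at(p2,whs2), pkg_at(p4,whs2)}
  ∪ pre   = {pkg_at(p2,whs2), pkg_at(p4,whs2)} ∪ {truck_at(t1,portB)}
          = {pkg_at(p2,whs2), pkg_at(p4,whs2), truck_at(t1,portB)}

== RESULT ==
["pkg_at(p2,whs2)", "pkg_at(p4,whs2)", "truck_at(t1,portB)"]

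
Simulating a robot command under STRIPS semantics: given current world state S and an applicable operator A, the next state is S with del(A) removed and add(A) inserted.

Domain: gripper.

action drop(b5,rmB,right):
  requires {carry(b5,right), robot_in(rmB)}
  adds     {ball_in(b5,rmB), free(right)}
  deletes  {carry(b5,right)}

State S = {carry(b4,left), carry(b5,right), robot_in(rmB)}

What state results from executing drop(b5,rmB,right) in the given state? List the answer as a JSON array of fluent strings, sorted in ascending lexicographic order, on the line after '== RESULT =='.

Progress:
  pre ⊆ S: {carry(b5,right), robot_in(rmB)} ⊆ S  — applicable
  S \ del = {carry(b4,left), robot_in(rmB)}
  ∪ add   = {ball_in(b5,rmB), carry(b4,left), free(right), robot_in(rmB)}

== RESULT ==
["ball_in(b5,rmB)", "carry(b4,left)", "free(right)", "robot_in(rmB)"]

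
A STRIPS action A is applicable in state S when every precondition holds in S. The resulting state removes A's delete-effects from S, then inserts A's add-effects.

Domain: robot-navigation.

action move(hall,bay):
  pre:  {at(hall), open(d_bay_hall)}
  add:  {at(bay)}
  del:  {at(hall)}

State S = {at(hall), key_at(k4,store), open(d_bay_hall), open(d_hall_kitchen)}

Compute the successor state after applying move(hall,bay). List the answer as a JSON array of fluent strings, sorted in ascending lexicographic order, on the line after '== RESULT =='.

Compute (S \ del) ∪ add:
  pre ⊆ S: {at(hall), open(d_bay_hall)} ⊆ S  — applicable
  S \ del = {key_at(k4,store), open(d_bay_hall), open(d_hall_kitchen)}
  ∪ add   = {at(bay), key_at(k4,store), open(d_bay_hall), open(d_hall_kitchen)}

== RESULT ==
["at(bay)", "key_at(k4,store)", "open(d_bay_hall)", "open(d_hall_kitchen)"]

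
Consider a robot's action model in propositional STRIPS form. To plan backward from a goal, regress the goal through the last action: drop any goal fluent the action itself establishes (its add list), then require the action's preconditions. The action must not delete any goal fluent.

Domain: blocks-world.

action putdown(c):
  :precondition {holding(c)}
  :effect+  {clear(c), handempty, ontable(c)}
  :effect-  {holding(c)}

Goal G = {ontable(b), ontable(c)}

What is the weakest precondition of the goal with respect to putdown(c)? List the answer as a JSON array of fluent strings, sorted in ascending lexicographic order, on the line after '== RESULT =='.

Compute (G \ add) ∪ pre:
  G ∩ del = {}  (empty — regression defined)
  G \ add = {ontable(b), ontable(c)} \ {clear(c), handempty, ontable(c)} = {ontable(b)}
  ∪ pre   = {ontable(b)} ∪ {holding(c)}
          = {holding(c), ontable(b)}

== RESULT ==
["holding(c)", "ontable(b)"]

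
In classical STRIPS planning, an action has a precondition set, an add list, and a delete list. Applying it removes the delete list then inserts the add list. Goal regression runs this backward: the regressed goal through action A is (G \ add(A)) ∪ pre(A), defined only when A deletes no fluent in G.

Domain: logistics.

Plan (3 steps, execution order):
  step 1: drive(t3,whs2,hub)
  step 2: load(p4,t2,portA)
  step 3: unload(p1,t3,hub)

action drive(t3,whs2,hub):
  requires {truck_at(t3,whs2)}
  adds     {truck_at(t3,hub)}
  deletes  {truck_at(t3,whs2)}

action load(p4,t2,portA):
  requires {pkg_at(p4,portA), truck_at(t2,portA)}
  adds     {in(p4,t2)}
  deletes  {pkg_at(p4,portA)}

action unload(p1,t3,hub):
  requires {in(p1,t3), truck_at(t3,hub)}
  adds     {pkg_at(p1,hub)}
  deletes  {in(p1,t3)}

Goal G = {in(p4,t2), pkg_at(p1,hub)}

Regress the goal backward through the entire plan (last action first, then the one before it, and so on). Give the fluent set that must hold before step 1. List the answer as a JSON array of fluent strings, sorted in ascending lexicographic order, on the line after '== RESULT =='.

Regress step by step:
  through step 3 (unload(p1,t3,hub)): drop {pkg_at(p1,hub)}, keep {in(p4,t2)}, require {in(p1,t3), truck_at(t3,hub)}
    → {in(p1,t3), in(p4,t2), truck_at(t3,hub)}
  through step 2 (load(p4,t2,portA)): drop {in(p4,t2)}, keep {in(p1,t3), truck_at(t3,hub)}, require {pkg_at(p4,portA), truck_at(t2,portA)}
    → {in(p1,t3), pkg_at(p4,portA), truck_at(t2,portA), truck_at(t3,hub)}
  through step 1 (drive(t3,whs2,hub)): drop {truck_at(t3,hub)}, keep {in(p1,t3), pkg_at(p4,portA), truck_at(t2,portA)}, require {truck_at(t3,whs2)}
    → {in(p1,t3), pkg_at(p4,portA), truck_at(t2,portA), truck_at(t3,whs2)}

== RESULT ==
["in(p1,t3)", "pkg_at(p4,portA)", "truck_at(t2,portA)", "truck_at(t3,whs2)"]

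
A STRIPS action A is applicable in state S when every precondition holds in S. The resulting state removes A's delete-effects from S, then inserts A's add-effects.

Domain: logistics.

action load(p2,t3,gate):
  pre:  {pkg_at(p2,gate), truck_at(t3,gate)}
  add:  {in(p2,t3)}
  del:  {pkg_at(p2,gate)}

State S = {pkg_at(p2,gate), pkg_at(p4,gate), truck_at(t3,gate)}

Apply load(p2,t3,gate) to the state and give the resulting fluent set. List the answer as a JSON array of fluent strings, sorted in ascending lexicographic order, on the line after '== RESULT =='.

Progress:
  pre ⊆ S: {pkg_at(p2,gate), truck_at(t3,gate)} ⊆ S  — applicable
  S \ del = {pkg_at(p4,gate), truck_at(t3,gate)}
  ∪ add   = {in(p2,t3), pkg_at(p4,gate), truck_at(t3,gate)}

== RESULT ==
["in(p2,t3)", "pkg_at(p4,gate)", "truck_at(t3,gate)"]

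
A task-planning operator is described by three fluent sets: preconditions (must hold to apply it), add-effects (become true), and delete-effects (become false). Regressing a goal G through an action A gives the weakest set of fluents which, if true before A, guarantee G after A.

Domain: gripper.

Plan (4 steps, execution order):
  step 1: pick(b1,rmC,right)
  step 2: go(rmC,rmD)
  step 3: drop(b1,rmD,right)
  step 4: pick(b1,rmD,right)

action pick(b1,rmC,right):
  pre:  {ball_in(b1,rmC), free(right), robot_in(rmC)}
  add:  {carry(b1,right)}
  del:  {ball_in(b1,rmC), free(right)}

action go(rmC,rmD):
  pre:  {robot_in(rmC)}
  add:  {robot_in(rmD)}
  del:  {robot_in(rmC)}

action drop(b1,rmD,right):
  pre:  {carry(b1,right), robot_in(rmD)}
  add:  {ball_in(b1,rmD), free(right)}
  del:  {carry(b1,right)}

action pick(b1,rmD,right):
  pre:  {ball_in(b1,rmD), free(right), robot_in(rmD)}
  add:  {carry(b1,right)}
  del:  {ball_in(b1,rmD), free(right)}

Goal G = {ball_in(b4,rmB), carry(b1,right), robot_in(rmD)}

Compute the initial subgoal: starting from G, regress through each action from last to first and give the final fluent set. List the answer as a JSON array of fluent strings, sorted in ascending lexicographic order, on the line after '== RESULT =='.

Work backward from the goal:
  through step 4 (pick(b1,rmD,right)): drop {carry(b1,right)}, keep {ball_in(b4,rmB), robot_in(rmD)}, require {ball_in(b1,rmD), free(right), robot_in(rmD)}
    → {ball_in(b1,rmD), ball_in(b4,rmB), free(right), robot_in(rmD)}
  through step 3 (drop(b1,rmD,right)): drop {ball_in(b1,rmD), free(right)}, keep {ball_in(b4,rmB), robot_in(rmD)}, require {carry(b1,right), robot_in(rmD)}
    → {ball_in(b4,rmB), carry(b1,right), robot_in(rmD)}
  through step 2 (go(rmC,rmD)): drop {robot_in(rmD)}, keep {ball_in(b4,rmB), carry(b1,right)}, require {robot_in(rmC)}
    → {ball_in(b4,rmB), carry(b1,right), robot_in(rmC)}
  through step 1 (pick(b1,rmC,right)): drop {carry(b1,right)}, keep {ball_in(b4,rmB), robot_in(rmC)}, require {ball_in(b1,rmC), free(right), robot_in(rmC)}
    → {ball_in(b1,rmC), ball_in(b4,rmB), free(right), robot_in(rmC)}

== RESULT ==
["ball_in(b1,rmC)", "ball_in(b4,rmB)", "free(right)", "robot_in(rmC)"]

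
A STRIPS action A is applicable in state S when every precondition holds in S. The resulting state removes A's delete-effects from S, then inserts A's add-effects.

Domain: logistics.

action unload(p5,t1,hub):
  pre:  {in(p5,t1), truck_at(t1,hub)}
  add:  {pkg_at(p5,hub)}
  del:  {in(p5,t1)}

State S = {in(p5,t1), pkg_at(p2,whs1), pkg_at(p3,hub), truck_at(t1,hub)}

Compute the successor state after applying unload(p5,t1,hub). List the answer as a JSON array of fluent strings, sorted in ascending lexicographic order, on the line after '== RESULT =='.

Progress:
  pre ⊆ S: {in(p5,t1), truck_at(t1,hub)} ⊆ S  — applicable
  S \ del = {pkg_at(p2,whs1), pkg_at(p3,hub), truck_at(t1,hub)}
  ∪ add   = {pkg_at(p2,whs1), pkg_at(p3,hub), pkg_at(p5,hub), truck_at(t1,hub)}

== RESULT ==
["pkg_at(p2,whs1)", "pkg_at(p3,hub)", "pkg_at(p5,hub)", "truck_at(t1,hub)"]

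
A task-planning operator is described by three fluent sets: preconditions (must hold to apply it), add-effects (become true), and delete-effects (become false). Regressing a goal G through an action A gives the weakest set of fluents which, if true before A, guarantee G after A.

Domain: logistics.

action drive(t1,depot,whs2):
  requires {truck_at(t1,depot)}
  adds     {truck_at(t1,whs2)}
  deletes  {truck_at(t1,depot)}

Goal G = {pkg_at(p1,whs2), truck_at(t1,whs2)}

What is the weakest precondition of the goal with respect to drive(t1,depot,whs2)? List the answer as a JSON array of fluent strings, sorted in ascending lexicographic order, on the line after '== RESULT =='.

Regress:
  G ∩ del = {}  (empty — regression defined)
  G \ add = {pkg_at(p1,whs2), truck_at(t1,whs2)} \ {truck_at(t1,whs2)} = {pkg_at(p1,whs2)}
  ∪ pre   = {pkg_at(p1,whs2)} ∪ {truck_at(t1,depot)}
          = {pkg_at(p1,whs2), truck_at(t1,depot)}

== RESULT ==
["pkg_at(p1,whs2)", "truck_at(t1,depot)"]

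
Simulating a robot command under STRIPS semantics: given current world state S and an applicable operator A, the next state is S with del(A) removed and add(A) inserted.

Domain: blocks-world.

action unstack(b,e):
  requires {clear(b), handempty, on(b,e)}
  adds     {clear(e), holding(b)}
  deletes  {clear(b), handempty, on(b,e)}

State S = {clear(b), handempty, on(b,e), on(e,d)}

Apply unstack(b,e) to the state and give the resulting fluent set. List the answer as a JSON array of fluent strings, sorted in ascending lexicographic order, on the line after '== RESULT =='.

Progress:
  pre ⊆ S: {clear(b), handempty, on(b,e)} ⊆ S  — applicable
  S \ del = {on(e,d)}
  ∪ add   = {clear(e), holding(b), on(e,d)}

== RESULT ==
["clear(e)", "holding(b)", "on(e,d)"]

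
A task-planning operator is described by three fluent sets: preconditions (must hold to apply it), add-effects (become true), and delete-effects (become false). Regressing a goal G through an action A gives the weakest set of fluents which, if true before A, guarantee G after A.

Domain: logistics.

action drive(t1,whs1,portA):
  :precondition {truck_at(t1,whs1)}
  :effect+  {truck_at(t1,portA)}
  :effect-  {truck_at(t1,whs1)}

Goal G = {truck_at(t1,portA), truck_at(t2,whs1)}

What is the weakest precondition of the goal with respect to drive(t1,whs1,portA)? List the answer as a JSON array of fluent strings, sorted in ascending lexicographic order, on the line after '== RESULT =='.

Regress:
  G ∩ del = {}  (empty — regression defined)
  G \ add = {truck_at(t1,portA), truck_at(t2,whs1)} \ {truck_at(t1,portA)} = {truck_at(t2,whs1)}
  ∪ pre   = {truck_at(t2,whs1)} ∪ {truck_at(t1,whs1)}
          = {truck_at(t1,whs1), truck_at(t2,whs1)}

== RESULT ==
["truck_at(t1,whs1)", "truck_at(t2,whs1)"]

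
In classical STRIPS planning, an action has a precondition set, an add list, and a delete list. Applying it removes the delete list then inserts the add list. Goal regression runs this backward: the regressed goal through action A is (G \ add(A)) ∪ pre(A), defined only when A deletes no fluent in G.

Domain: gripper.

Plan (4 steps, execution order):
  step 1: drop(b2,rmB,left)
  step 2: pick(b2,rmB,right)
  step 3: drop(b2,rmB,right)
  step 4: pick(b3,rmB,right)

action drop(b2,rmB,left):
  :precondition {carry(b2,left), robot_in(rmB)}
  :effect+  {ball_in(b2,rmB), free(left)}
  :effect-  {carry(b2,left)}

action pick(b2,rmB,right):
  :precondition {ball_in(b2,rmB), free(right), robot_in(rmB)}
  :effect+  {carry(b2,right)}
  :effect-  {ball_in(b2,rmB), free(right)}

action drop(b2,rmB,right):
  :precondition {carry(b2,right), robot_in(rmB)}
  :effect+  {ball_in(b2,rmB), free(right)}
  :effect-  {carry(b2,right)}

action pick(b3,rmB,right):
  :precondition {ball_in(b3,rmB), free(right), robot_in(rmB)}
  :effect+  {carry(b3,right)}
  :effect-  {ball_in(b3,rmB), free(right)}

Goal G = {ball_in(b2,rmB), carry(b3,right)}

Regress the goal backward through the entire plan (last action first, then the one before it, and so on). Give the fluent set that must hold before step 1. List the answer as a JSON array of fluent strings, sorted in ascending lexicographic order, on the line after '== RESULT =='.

Work backward from the goal:
  through step 4 (pick(b3,rmB,right)): drop {carry(b3,right)}, keep {ball_in(b2,rmB)}, require {ball_in(b3,rmB), free(right), robot_in(rmB)}
    → {ball_in(b2,rmB), ball_in(b3,rmB), free(right), robot_in(rmB)}
  through step 3 (drop(b2,rmB,right)): drop {ball_in(b2,rmB), free(right)}, keep {ball_in(b3,rmB), robot_in(rmB)}, require {carry(b2,right), robot_in(rmB)}
    → {ball_in(b3,rmB), carry(b2,right), robot_in(rmB)}
  through step 2 (pick(b2,rmB,right)): drop {carry(b2,right)}, keep {ball_in(b3,rmB), robot_in(rmB)}, require {ball_in(b2,rmB), free(right), robot_in(rmB)}
    → {ball_in(b2,rmB), ball_in(b3,rmB), free(right), robot_in(rmB)}
  through step 1 (drop(b2,rmB,left)): drop {ball_in(b2,rmB)}, keep {ball_in(b3,rmB), free(right), robot_in(rmB)}, require {carry(b2,left), robot_in(rmB)}
    → {ball_in(b3,rmB), carry(b2,left), free(right), robot_in(rmB)}

== RESULT ==
["ball_in(b3,rmB)", "carry(b2,left)", "free(right)", "robot_in(rmB)"]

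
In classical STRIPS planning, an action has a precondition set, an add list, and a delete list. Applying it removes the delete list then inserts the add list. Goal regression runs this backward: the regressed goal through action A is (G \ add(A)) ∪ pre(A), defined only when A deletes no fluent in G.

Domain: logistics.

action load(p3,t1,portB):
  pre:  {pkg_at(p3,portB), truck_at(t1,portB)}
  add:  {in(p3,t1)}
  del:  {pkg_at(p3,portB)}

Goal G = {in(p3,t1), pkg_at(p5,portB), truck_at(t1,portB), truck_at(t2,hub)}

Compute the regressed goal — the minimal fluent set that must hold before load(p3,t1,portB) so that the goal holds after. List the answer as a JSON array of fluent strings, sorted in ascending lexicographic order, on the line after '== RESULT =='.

Compute (G \ add) ∪ pre:
  G ∩ del = {}  (empty — regression defined)
  G \ add = {in(p3,t1), pkg_at(p5,portB), truck_at(t1,portB), truck_at(t2,hub)} \ {in(p3,t1)} = {pkg_at(p5,portB), truck_at(t1,portB), truck_at(t2,hub)}
  ∪ pre   = {pkg_at(p5,portB), truck_at(t1,portB), truck_at(t2,hub)} ∪ {pkg_at(p3,portB), truck_at(t1,portB)}
          = {pkg_at(p3,portB), pkg_at(p5,portB), truck_at(t1,portB), truck_at(t2,hub)}

== RESULT ==
["pkg_at(p3,portB)", "pkg_at(p5,portB)", "truck_at(t1,portB)", "truck_at(t2,hub)"]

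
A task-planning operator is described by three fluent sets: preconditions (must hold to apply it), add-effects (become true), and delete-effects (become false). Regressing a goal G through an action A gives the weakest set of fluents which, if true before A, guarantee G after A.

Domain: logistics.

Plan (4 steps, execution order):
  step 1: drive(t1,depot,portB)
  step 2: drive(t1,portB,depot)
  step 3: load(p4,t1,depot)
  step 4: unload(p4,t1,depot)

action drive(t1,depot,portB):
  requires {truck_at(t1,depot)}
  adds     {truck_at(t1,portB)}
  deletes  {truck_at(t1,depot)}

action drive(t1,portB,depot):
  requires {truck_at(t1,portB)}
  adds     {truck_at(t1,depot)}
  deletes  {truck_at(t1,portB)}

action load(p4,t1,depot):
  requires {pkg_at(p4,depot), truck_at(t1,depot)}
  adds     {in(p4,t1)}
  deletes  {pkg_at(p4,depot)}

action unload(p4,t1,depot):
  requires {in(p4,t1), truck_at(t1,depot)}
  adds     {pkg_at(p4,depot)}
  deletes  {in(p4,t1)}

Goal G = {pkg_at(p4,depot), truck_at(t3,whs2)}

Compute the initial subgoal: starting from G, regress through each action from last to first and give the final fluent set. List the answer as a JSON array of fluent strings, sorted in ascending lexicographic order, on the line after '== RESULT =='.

Regress step by step:
  through step 4 (unload(p4,t1,depot)): drop {pkg_at(p4,depot)}, keep {truck_at(t3,whs2)}, require {in(p4,t1), truck_at(t1,depot)}
    → {in(p4,t1), truck_at(t1,depot), truck_at(t3,whs2)}
  through step 3 (load(p4,t1,depot)): drop {in(p4,t1)}, keep {truck_at(t1,depot), truck_at(t3,whs2)}, require {pkg_at(p4,depot), truck_at(t1,depot)}
    → {pkg_at(p4,depot), truck_at(t1,depot), truck_at(t3,whs2)}
  through step 2 (drive(t1,portB,depot)): drop {truck_at(t1,depot)}, keep {pkg_at(p4,depot), truck_at(t3,whs2)}, require {truck_at(t1,portB)}
    → {pkg_at(p4,depot), truck_at(t1,portB), truck_at(t3,whs2)}
  through step 1 (drive(t1,depot,portB)): drop {truck_at(t1,portB)}, keep {pkg_at(p4,depot), truck_at(t3,whs2)}, require {truck_at(t1,depot)}
    → {pkg_at(p4,depot), truck_at(t1,depot), truck_at(t3,whs2)}

== RESULT ==
["pkg_at(p4,depot)", "truck_at(t1,depot)", "truck_at(t3,whs2)"]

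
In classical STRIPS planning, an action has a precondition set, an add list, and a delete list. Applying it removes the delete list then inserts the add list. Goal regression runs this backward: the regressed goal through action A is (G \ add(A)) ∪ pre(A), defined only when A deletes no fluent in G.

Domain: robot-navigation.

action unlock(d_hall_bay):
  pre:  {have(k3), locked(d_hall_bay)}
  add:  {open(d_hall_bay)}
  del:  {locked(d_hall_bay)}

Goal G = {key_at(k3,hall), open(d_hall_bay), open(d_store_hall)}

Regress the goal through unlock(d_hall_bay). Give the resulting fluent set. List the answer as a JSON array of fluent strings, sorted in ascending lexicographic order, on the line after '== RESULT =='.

Compute (G \ add) ∪ pre:
  G ∩ del = {}  (empty — regression defined)
  G \ add = {key_at(k3,hall), open(d_hall_bay), open(d_store_hall)} \ {open(d_hall_bay)} = {key_at(k3,hall), open(d_store_hall)}
  ∪ pre   = {key_at(k3,hall), open(d_store_hall)} ∪ {have(k3), locked(d_hall_bay)}
          = {have(k3), key_at(k3,hall), locked(d_hall_bay), open(d_store_hall)}

== RESULT ==
["have(k3)", "key_at(k3,hall)", "locked(d_hall_bay)", "open(d_store_hall)"]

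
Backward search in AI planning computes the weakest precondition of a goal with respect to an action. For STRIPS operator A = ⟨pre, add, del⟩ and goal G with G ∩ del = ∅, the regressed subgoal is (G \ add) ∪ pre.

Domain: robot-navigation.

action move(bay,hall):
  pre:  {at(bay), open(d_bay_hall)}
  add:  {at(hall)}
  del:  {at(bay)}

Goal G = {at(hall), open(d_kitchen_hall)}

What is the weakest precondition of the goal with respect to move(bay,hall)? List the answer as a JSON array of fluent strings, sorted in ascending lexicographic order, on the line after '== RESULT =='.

Regress:
  G ∩ del = {}  (empty — regression defined)
  G \ add = {at(hall), open(d_kitchen_hall)} \ {at(hall)} = {open(d_kitchen_hall)}
  ∪ pre   = {open(d_kitchen_hall)} ∪ {at(bay), open(d_bay_hall)}
          = {at(bay), open(d_bay_hall), open(d_kitchen_hall)}

== RESULT ==
["at(bay)", "open(d_bay_hall)", "open(d_kitchen_hall)"]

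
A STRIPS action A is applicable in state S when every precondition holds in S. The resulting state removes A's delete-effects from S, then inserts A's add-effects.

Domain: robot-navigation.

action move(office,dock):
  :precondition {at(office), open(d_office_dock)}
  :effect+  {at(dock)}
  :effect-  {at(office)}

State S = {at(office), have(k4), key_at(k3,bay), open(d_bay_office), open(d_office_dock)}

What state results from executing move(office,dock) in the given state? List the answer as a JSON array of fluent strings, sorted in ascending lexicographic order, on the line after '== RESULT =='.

Compute (S \ del) ∪ add:
  pre ⊆ S: {at(office), open(d_office_dock)} ⊆ S  — applicable
  S \ del = {have(k4), key_at(k3,bay), open(d_bay_office), open(d_office_dock)}
  ∪ add   = {at(dock), have(k4), key_at(k3,bay), open(d_bay_office), open(d_office_dock)}

== RESULT ==
["at(dock)", "have(k4)", "key_at(k3,bay)", "open(d_bay_office)", "open(d_office_dock)"]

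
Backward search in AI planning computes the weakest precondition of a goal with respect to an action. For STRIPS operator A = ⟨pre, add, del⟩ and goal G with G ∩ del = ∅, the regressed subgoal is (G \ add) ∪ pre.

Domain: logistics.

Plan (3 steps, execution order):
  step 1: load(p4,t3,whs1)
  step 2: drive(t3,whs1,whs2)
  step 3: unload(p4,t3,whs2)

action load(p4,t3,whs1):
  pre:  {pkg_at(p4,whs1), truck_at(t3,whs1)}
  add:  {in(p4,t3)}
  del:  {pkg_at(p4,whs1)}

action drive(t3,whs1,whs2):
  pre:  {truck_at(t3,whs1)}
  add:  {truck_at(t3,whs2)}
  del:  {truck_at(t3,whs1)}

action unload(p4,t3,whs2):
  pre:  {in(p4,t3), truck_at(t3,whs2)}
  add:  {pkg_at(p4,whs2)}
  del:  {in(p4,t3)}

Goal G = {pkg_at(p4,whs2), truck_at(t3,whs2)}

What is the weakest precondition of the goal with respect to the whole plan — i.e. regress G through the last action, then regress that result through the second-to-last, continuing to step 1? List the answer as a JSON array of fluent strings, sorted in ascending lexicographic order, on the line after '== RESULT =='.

Work backward from the goal:
  through step 3 (unload(p4,t3,whs2)): drop {pkg_at(p4,whs2)}, keep {truck_at(t3,whs2)}, require {in(p4,t3), truck_at(t3,whs2)}
    → {in(p4,t3), truck_at(t3,whs2)}
  through step 2 (drive(t3,whs1,whs2)): drop {truck_at(t3,whs2)}, keep {in(p4,t3)}, require {truck_at(t3,whs1)}
    → {in(p4,t3), truck_at(t3,whs1)}
  through step 1 (load(p4,t3,whs1)): drop {in(p4,t3)}, keep {truck_at(t3,whs1)}, require {pkg_at(p4,whs1), truck_at(t3,whs1)}
    → {pkg_at(p4,whs1), truck_at(t3,whs1)}

== RESULT ==
["pkg_at(p4,whs1)", "truck_at(t3,whs1)"]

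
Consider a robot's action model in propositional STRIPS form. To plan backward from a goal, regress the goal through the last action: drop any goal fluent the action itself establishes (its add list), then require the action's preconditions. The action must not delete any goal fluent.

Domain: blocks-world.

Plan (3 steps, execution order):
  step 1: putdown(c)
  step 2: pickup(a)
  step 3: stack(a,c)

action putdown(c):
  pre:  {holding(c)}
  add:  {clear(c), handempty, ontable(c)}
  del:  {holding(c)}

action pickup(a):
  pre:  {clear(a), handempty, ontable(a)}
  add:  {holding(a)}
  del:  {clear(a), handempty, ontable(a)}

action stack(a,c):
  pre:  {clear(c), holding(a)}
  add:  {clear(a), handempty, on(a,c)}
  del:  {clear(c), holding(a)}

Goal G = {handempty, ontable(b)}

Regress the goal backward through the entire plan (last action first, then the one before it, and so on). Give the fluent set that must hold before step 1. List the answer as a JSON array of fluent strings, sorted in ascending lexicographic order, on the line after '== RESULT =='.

Work backward from the goal:
  through step 3 (stack(a,c)): drop {handempty}, keep {ontable(b)}, require {clear(c), holding(a)}
    → {clear(c), holding(a), ontable(b)}
  through step 2 (pickup(a)): drop {holding(a)}, keep {clear(c), ontable(b)}, require {clear(a), handempty, ontable(a)}
    → {clear(a), clear(c), handempty, ontable(a), ontable(b)}
  through step 1 (putdown(c)): drop {clear(c), handempty}, keep {clear(a), ontable(a), ontable(b)}, require {holding(c)}
    → {clear(a), holding(c), ontable(a), ontable(b)}

== RESULT ==
["clear(a)", "holding(c)", "ontable(a)", "ontable(b)"]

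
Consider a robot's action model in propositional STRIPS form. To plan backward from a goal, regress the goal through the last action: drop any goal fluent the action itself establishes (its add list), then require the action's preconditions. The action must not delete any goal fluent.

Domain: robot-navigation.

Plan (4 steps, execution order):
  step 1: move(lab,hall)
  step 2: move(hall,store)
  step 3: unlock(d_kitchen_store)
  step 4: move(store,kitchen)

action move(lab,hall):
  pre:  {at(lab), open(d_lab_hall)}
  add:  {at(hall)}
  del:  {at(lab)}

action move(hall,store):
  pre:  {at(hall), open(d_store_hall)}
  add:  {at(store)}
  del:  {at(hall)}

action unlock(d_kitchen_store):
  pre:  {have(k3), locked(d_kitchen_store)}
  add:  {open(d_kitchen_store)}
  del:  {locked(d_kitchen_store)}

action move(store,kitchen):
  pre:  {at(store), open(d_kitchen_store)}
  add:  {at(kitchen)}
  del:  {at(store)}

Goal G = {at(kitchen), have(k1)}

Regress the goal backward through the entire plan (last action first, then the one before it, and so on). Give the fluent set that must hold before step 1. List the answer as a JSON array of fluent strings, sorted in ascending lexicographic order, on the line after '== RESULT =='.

Work backward from the goal:
  through step 4 (move(store,kitchen)): drop {at(kitchen)}, keep {have(k1)}, require {at(store), open(d_kitchen_store)}
    → {at(store), have(k1), open(d_kitchen_store)}
  through step 3 (unlock(d_kitchen_store)): drop {open(d_kitchen_store)}, keep {at(store), have(k1)}, require {have(k3), locked(d_kitchen_store)}
    → {at(store), have(k1), have(k3), locked(d_kitchen_store)}
  through step 2 (move(hall,store)): drop {at(store)}, keep {have(k1), have(k3), locked(d_kitchen_store)}, require {at(hall), open(d_store_hall)}
    → {at(hall), have(k1), have(k3), locked(d_kitchen_store), open(d_store_hall)}
  through step 1 (move(lab,hall)): drop {at(hall)}, keep {have(k1), have(k3), locked(d_kitchen_store), open(d_store_hall)}, require {at(lab), open(d_lab_hall)}
    → {at(lab), have(k1), have(k3), locked(d_kitchen_store), open(d_lab_hall), open(d_store_hall)}

== RESULT ==
["at(lab)", "have(k1)", "have(k3)", "locked(d_kitchen_store)", "open(d_lab_hall)", "open(d_store_hall)"]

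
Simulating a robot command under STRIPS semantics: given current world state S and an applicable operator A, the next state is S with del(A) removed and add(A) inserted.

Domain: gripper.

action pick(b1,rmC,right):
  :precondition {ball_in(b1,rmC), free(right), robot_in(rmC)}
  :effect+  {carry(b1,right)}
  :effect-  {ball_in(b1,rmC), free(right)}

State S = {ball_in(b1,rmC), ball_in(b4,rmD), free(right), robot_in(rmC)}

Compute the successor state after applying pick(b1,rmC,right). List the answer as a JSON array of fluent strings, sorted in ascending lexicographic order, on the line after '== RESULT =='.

Progress:
  pre ⊆ S: {ball_in(b1,rmC), free(right), robot_in(rmC)} ⊆ S  — applicable
  S \ del = {ball_in(b4,rmD), robot_in(rmC)}
  ∪ add   = {ball_in(b4,rmD), carry(b1,right), robot_in(rmC)}

== RESULT ==
["ball_in(b4,rmD)", "carry(b1,right)", "robot_in(rmC)"]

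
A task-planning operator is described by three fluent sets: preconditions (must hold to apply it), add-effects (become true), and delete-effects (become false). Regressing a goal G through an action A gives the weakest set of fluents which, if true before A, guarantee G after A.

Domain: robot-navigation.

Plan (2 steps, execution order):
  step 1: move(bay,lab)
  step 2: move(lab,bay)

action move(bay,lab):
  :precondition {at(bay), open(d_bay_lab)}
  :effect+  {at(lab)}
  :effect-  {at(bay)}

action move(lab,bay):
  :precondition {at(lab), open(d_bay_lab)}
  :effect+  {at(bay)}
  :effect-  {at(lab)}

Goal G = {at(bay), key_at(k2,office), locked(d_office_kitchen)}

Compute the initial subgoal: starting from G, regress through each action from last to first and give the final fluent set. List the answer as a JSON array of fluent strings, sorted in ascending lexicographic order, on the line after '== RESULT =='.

Regress step by step:
  through step 2 (move(lab,bay)): drop {at(bay)}, keep {key_at(k2,office), locked(d_office_kitchen)}, require {at(lab), open(d_bay_lab)}
    → {at(lab), key_at(k2,office), locked(d_office_kitchen), open(d_bay_lab)}
  through step 1 (move(bay,lab)): drop {at(lab)}, keep {key_at(k2,office), locked(d_office_kitchen), open(d_bay_lab)}, require {at(bay), open(d_bay_lab)}
    → {at(bay), key_at(k2,office), locked(d_office_kitchen), open(d_bay_lab)}

== RESULT ==
["at(bay)", "key_at(k2,office)", "locked(d_office_kitchen)", "open(d_bay_lab)"]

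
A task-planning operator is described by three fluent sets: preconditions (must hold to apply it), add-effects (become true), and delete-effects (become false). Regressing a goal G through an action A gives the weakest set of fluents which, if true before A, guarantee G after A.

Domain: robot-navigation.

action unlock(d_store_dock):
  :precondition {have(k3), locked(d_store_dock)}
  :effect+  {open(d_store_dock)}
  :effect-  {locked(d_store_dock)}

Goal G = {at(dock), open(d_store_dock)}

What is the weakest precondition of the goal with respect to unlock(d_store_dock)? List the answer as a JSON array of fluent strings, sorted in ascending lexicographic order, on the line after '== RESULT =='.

Compute (G \ add) ∪ pre:
  G ∩ del = {}  (empty — regression defined)
  G \ add = {at(dock), open(d_store_dock)} \ {open(d_store_dock)} = {at(dock)}
  ∪ pre   = {at(dock)} ∪ {have(k3), locked(d_store_dock)}
          = {at(dock), have(k3), locked(d_store_dock)}

== RESULT ==
["at(dock)", "have(k3)", "locked(d_store_dock)"]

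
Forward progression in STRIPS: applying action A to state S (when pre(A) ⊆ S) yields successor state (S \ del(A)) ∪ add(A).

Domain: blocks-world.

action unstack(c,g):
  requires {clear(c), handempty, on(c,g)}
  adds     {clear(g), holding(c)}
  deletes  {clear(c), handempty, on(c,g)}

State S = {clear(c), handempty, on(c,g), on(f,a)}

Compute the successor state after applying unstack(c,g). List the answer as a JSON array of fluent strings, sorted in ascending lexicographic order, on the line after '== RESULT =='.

Compute (S \ del) ∪ add:
  pre ⊆ S: {clear(c), handempty, on(c,g)} ⊆ S  — applicable
  S \ del = {on(f,a)}
  ∪ add   = {clear(g), holding(c), on(f,a)}

== RESULT ==
["clear(g)", "holding(c)", "on(f,a)"]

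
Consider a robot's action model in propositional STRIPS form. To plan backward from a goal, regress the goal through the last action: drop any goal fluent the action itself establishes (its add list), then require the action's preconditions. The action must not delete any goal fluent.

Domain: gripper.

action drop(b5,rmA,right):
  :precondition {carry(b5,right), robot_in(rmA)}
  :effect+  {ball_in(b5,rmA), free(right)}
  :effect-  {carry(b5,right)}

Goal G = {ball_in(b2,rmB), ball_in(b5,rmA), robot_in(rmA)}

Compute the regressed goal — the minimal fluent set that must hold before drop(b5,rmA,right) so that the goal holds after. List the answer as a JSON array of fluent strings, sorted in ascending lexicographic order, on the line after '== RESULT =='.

Regress:
  G ∩ del = {}  (empty — regression defined)
  G \ add = {ball_in(b2,rmB), ball_in(b5,rmA), robot_in(rmA)} \ {ball_in(b5,rmA), free(right)} = {ball_in(b2,rmB), robot_in(rmA)}
  ∪ pre   = {ball_in(b2,rmB), robot_in(rmA)} ∪ {carry(b5,right), robot_in(rmA)}
          = {ball_in(b2,rmB), carry(b5,right), robot_in(rmA)}

== RESULT ==
["ball_in(b2,rmB)", "carry(b5,right)", "robot_in(rmA)"]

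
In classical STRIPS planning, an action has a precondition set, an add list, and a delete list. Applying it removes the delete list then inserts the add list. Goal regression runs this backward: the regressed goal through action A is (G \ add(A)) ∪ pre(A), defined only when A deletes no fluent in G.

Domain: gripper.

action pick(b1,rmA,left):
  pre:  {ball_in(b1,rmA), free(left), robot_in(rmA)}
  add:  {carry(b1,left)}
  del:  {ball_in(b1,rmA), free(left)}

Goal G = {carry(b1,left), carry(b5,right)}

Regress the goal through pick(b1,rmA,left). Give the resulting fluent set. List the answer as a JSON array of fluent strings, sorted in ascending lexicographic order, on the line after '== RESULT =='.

Compute (G \ add) ∪ pre:
  G ∩ del = {}  (empty — regression defined)
  G \ add = {carry(b1,left), carry(b5,right)} \ {carry(b1,left)} = {carry(b5,right)}
  ∪ pre   = {carry(b5,right)} ∪ {ball_in(b1,rmA), free(left), robot_in(rmA)}
          = {ball_in(b1,rmA), carry(b5,right), free(left), robot_in(rmA)}

== RESULT ==
["ball_in(b1,rmA)", "carry(b5,right)", "free(left)", "robot_in(rmA)"]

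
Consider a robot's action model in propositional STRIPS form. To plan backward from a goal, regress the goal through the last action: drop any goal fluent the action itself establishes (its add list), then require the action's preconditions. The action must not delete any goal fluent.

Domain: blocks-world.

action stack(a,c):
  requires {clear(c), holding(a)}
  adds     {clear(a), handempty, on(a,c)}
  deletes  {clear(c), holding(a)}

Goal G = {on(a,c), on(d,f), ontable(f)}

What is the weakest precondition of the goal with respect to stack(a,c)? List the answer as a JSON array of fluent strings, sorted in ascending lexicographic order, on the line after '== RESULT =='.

Regress:
  G ∩ del = {}  (empty — regression defined)
  G \ add = {on(a,c), on(d,f), ontable(f)} \ {clear(a), handempty, on(a,c)} = {on(d,f), ontable(f)}
  ∪ pre   = {on(d,f), ontable(f)} ∪ {clear(c), holding(a)}
          = {clear(c), holding(a), on(d,f), ontable(f)}

== RESULT ==
["clear(c)", "holding(a)", "on(d,f)", "ontable(f)"]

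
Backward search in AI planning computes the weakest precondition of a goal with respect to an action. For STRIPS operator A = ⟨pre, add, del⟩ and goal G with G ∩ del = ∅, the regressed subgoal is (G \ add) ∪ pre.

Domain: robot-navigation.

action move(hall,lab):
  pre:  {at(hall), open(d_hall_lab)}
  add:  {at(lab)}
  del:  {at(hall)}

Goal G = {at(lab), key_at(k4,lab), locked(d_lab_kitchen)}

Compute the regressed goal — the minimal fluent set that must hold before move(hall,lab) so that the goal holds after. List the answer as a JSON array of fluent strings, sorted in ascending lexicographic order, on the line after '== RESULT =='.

Compute (G \ add) ∪ pre:
  G ∩ del = {}  (empty — regression defined)
  G \ add = {at(lab), key_at(k4,lab), locked(d_lab_kitchen)} \ {at(lab)} = {key_at(k4,lab), locked(d_lab_kitchen)}
  ∪ pre   = {key_at(k4,lab), locked(d_lab_kitchen)} ∪ {at(hall), open(d_hall_lab)}
          = {at(hall), key_at(k4,lab), locked(d_lab_kitchen), open(d_hall_lab)}

== RESULT ==
["at(hall)", "key_at(k4,lab)", "locked(d_lab_kitchen)", "open(d_hall_lab)"]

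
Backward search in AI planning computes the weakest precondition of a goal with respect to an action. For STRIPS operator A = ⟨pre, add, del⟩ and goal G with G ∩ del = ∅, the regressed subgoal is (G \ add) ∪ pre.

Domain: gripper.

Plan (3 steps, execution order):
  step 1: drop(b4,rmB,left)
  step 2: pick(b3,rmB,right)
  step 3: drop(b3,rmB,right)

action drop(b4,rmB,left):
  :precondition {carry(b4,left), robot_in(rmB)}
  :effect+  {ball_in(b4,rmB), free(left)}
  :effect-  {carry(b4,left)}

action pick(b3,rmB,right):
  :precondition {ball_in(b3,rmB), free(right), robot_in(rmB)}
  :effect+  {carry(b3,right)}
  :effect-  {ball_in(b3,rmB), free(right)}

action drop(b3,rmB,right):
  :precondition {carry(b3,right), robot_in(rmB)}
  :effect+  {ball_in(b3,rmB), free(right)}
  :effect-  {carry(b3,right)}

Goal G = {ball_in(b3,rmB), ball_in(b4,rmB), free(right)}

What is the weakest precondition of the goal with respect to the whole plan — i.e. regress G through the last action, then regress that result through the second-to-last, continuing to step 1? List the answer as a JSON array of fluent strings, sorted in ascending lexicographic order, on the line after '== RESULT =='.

Work backward from the goal:
  through step 3 (drop(b3,rmB,right)): drop {ball_in(b3,rmB), free(right)}, keep {ball_in(b4,rmB)}, require {carry(b3,right), robot_in(rmB)}
    → {ball_in(b4,rmB), carry(b3,right), robot_in(rmB)}
  through step 2 (pick(b3,rmB,right)): drop {carry(b3,right)}, keep {ball_in(b4,rmB), robot_in(rmB)}, require {ball_in(b3,rmB), free(right), robot_in(rmB)}
    → {ball_in(b3,rmB), ball_in(b4,rmB), free(right), robot_in(rmB)}
  through step 1 (drop(b4,rmB,left)): drop {ball_in(b4,rmB)}, keep {ball_in(b3,rmB), free(right), robot_in(rmB)}, require {carry(b4,left), robot_in(rmB)}
    → {ball_in(b3,rmB), carry(b4,left), free(right), robot_in(rmB)}

== RESULT ==
["ball_in(b3,rmB)", "carry(b4,left)", "free(right)", "robot_in(rmB)"]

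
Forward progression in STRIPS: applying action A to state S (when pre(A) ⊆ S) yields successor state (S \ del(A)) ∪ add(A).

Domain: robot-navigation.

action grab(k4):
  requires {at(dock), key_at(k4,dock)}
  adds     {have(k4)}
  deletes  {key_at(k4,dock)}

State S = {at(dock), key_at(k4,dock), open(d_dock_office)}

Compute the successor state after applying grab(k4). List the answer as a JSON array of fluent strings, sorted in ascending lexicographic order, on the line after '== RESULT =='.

Compute (S \ del) ∪ add:
  pre ⊆ S: {at(dock), key_at(k4,dock)} ⊆ S  — applicable
  S \ del = {at(dock), open(d_dock_office)}
  ∪ add   = {at(dock), have(k4), open(d_dock_office)}

== RESULT ==
["at(dock)", "have(k4)", "open(d_dock_office)"]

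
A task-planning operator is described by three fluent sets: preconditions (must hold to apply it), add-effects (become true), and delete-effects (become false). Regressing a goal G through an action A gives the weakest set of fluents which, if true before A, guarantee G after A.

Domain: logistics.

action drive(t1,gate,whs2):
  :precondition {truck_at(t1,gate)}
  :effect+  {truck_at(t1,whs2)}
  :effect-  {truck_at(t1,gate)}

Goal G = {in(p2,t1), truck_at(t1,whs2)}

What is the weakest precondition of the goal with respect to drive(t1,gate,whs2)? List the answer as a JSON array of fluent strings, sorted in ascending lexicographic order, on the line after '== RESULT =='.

Regress:
  G ∩ del = {}  (empty — regression defined)
  G \ add = {in(p2,t1), truck_at(t1,whs2)} \ {truck_at(t1,whs2)} = {in(p2,t1)}
  ∪ pre   = {in(p2,t1)} ∪ {truck_at(t1,gate)}
          = {in(p2,t1), truck_at(t1,gate)}

== RESULT ==
["in(p2,t1)", "truck_at(t1,gate)"]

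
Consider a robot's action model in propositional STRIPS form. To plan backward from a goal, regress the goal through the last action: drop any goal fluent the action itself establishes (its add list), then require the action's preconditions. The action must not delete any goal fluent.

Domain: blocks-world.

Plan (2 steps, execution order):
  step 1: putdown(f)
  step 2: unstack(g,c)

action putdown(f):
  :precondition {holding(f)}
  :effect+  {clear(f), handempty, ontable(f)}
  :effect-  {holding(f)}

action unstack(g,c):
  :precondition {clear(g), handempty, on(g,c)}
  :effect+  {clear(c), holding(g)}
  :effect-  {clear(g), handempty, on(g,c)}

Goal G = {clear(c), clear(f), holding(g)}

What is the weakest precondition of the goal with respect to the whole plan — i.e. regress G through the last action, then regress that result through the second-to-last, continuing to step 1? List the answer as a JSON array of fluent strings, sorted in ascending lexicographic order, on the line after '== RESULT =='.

Work backward from the goal:
  through step 2 (unstack(g,c)): drop {clear(c), holding(g)}, keep {clear(f)}, require {clear(g), handempty, on(g,c)}
    → {clear(f), clear(g), handempty, on(g,c)}
  through step 1 (putdown(f)): drop {clear(f), handempty}, keep {clear(g), on(g,c)}, require {holding(f)}
    → {clear(g), holding(f), on(g,c)}

== RESULT ==
["clear(g)", "holding(f)", "on(g,c)"]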